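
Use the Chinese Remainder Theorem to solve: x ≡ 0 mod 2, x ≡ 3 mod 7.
M = 2 × 7 = 14. M₁ = 7, y₁ ≡ 1 mod 2. M₂ = 2, y₂ ≡ 4 mod 7. x = 0×7×1 + 3×2×4 ≡ 10 mod 14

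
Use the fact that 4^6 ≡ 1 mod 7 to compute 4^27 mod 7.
By Fermat: 4^{6} ≡ 1 mod 7. 27 = 4×6 + 3. So 4^{27} ≡ 4^{3} ≡ 1 mod 7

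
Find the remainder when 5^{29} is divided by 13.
By Fermat: 5^{12} ≡ 1 (mod 13). 29 = 2×12 + 5. So 5^{29} ≡ 5^{5} ≡ 5 (mod 13)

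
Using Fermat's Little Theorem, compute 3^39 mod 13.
By Fermat: 3^{12} ≡ 1 (mod 13). 39 = 3×12 + 3. So 3^{39} ≡ 3^{3} ≡ 1 (mod 13)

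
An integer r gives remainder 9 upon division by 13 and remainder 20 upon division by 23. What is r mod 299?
M = 13 × 23 = 299. M₁ = 23, y₁ ≡ 4 mod 13. M₂ = 13, y₂ ≡ 16 mod 23. r = 9×23×4 + 20×13×16 ≡ 204 mod 299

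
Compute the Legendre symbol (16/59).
(16/59) = 16^{29} mod 59 = 1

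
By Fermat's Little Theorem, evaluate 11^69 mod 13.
By Fermat: 11^{12} ≡ 1 mod 13. 69 = 5×12 + 9. So 11^{69} ≡ 11^{9} ≡ 8 mod 13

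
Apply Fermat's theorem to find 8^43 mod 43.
By Fermat: 8^{42} ≡ 1 mod 43. So 8^{43} = 8^{42} · 8^{1} ≡ 8^{1} ≡ 8 mod 43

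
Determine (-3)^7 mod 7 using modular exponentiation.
Using Fermat: (-3)^{6} ≡ 1 mod 7. 7 ≡ 1 mod 6. So (-3)^{7} ≡ (-3)^{1} ≡ 4 mod 7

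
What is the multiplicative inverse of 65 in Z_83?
Since 83 is prime, by Fermat 65^(-1) ≡ 65^{81} ≡ 23 mod 83. Verify: 65 × 23 = 1495 ≡ 1 mod 83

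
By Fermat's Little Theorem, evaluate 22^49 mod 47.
By Fermat: 22^{46} ≡ 1 (mod 47). So 22^{49} = 22^{46} · 22^{3} ≡ 22^{3} ≡ 26 (mod 47)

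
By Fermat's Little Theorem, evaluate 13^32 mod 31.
By Fermat: 13^{30} ≡ 1 (mod 31). So 13^{32} = 13^{30} · 13^{2} ≡ 13^{2} ≡ 14 (mod 31)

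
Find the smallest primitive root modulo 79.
g = 3. For each prime q|78: 3^{39}≡78, 3^{26}≡23, 3^{6}≡18, none ≡ 1, so ord_79(3) = 78 and 3 is a primitive root.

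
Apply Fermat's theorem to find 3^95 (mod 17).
By Fermat: 3^{16} ≡ 1 (mod 17). 95 = 5×16 + 15. So 3^{95} ≡ 3^{15} ≡ 6 (mod 17)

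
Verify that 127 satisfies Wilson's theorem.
(126)! mod 127 = 126. Since this equals -1 mod 127, Wilson confirms 127 is prime.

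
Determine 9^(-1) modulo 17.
Since 17 is prime, by Fermat 9^(-1) ≡ 9^{15} ≡ 2 (mod 17). Verify: 9 × 2 = 18 ≡ 1 (mod 17)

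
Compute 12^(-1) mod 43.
Since 43 is prime, by Fermat 12^(-1) ≡ 12^{41} ≡ 18 mod 43. Verify: 12 × 18 = 216 ≡ 1 mod 43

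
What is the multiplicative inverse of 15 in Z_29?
Since 29 is prime, by Fermat 15^(-1) ≡ 15^{27} ≡ 2 mod 29. Verify: 15 × 2 = 30 ≡ 1 mod 29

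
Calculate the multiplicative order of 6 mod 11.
Powers of 6 mod 11: 6^1≡6, 6^2≡3, 6^3≡7, 6^4≡9, 6^5≡10, 6^6≡5, 6^7≡8, 6^8≡4, 6^9≡2, 6^10≡1. ord_11(6) = 10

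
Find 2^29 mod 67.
By repeated squaring mod 67: 2^{1}≡2, 2^{2}≡4, 2^{4}≡16, 2^{8}≡55, 2^{16}≡10. Then 2^{29} = 2^{16+8+4+1} ≡ 10 × 55 × 16 × 2 ≡ 46 mod 67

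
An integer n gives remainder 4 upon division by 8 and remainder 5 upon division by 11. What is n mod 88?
M = 8 × 11 = 88. M₁ = 11, y₁ ≡ 3 mod 8. M₂ = 8, y₂ ≡ 7 mod 11. n = 4×11×3 + 5×8×7 ≡ 60 mod 88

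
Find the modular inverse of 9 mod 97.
Since 97 is prime, by Fermat 9^(-1) ≡ 9^{95} ≡ 54 (mod 97). Verify: 9 × 54 = 486 ≡ 1 (mod 97)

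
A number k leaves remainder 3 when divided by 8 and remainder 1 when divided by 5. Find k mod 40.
M = 8 × 5 = 40. M₁ = 5, y₁ ≡ 5 mod 8. M₂ = 8, y₂ ≡ 2 mod 5. k = 3×5×5 + 1×8×2 ≡ 11 mod 40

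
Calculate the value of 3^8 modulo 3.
By repeated squaring (mod 3): 3^{1}≡0, 3^{2}≡0, 3^{4}≡0, 3^{8}≡0. So 3^{8} ≡ 0 (mod 3)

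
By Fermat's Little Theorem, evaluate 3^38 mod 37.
By Fermat: 3^{36} ≡ 1 (mod 37). So 3^{38} = 3^{36} · 3^{2} ≡ 3^{2} ≡ 9 (mod 37)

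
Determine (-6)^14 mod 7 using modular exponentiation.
Using Fermat: (-6)^{6} ≡ 1 mod 7. 14 ≡ 2 mod 6. So (-6)^{14} ≡ (-6)^{2} ≡ 1 mod 7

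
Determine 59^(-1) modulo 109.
Since 109 is prime, by Fermat 59^(-1) ≡ 59^{107} ≡ 85 mod 109. Verify: 59 × 85 = 5015 ≡ 1 mod 109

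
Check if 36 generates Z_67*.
36^{33} ≡ 1 (mod 67) and 33 < 66, so ord_67(36) = 33 ≠ 66 and 36 is not a primitive root.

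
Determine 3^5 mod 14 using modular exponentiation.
By repeated squaring mod 14: 3^{1}≡3, 3^{2}≡9, 3^{4}≡11. Then 3^{5} = 3^{4+1} ≡ 11 × 3 ≡ 5 mod 14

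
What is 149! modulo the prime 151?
(150)! = (149)! × (150) ≡ -1 mod 151. So (149)! ≡ -1 × (150)^(-1) ≡ (-1)×(-1) = 1 mod 151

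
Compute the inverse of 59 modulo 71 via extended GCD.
Extended GCD: 59(-6) + 71(5) = 1. So 59^(-1) ≡ -6 ≡ 65 (mod 71). Verify: 59 × 65 = 3835 ≡ 1 (mod 71)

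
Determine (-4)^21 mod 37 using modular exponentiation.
By repeated squaring mod 37: (-4)^{1}≡33, (-4)^{2}≡16, (-4)^{4}≡34, (-4)^{8}≡9, (-4)^{16}≡7. Then (-4)^{21} = (-4)^{16+4+1} ≡ 7 × 34 × 33 ≡ 10 mod 37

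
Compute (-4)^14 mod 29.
By repeated squaring (mod 29): (-4)^{1}≡25, (-4)^{2}≡16, (-4)^{4}≡24, (-4)^{8}≡25. Then (-4)^{14} = (-4)^{8+4+2} ≡ 25 × 24 × 16 ≡ 1 (mod 29)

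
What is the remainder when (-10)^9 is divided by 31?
By repeated squaring (mod 31): (-10)^{1}≡21, (-10)^{2}≡7, (-10)^{4}≡18, (-10)^{8}≡14. Then (-10)^{9} = (-10)^{8+1} ≡ 14 × 21 ≡ 15 (mod 31)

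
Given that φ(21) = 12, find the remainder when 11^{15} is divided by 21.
By Euler: 11^{12} ≡ 1 mod 21 since gcd(11, 21) = 1. 15 = 1×12 + 3. So 11^{15} ≡ 11^{3} ≡ 8 mod 21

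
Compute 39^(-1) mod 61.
Since 61 is prime, by Fermat 39^(-1) ≡ 39^{59} ≡ 36 mod 61. Verify: 39 × 36 = 1404 ≡ 1 mod 61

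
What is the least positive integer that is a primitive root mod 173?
g = 2. For each prime q|172: 2^{86}≡172, 2^{4}≡16, none ≡ 1, so ord_173(2) = 172 and 2 is a primitive root.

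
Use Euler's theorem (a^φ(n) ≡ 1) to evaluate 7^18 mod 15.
By Euler: 7^{8} ≡ 1 mod 15 since gcd(7, 15) = 1. 18 = 2×8 + 2. So 7^{18} ≡ 7^{2} ≡ 4 mod 15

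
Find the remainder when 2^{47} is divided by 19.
By Fermat: 2^{18} ≡ 1 (mod 19). 47 = 2×18 + 11. So 2^{47} ≡ 2^{11} ≡ 15 (mod 19)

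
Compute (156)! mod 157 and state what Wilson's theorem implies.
(156)! mod 157 = 156. Since this equals -1 (mod 157), Wilson confirms 157 is prime.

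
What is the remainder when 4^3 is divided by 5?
4^{3} = 64 ≡ 4 (mod 5)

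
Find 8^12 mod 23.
By repeated squaring mod 23: 8^{1}≡8, 8^{2}≡18, 8^{4}≡2, 8^{8}≡4. Then 8^{12} = 8^{8+4} ≡ 4 × 2 ≡ 8 mod 23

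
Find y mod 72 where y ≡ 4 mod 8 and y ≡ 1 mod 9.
M = 8 × 9 = 72. M₁ = 9, y₁ ≡ 1 mod 8. M₂ = 8, y₂ ≡ 8 mod 9. y = 4×9×1 + 1×8×8 ≡ 28 mod 72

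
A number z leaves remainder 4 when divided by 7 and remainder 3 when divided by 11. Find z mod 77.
M = 7 × 11 = 77. M₁ = 11, y₁ ≡ 2 mod 7. M₂ = 7, y₂ ≡ 8 mod 11. z = 4×11×2 + 3×7×8 ≡ 25 mod 77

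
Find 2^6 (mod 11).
By repeated squaring (mod 11): 2^{1}≡2, 2^{2}≡4, 2^{4}≡5. Then 2^{6} = 2^{4+2} ≡ 5 × 4 ≡ 9 (mod 11)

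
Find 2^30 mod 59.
By repeated squaring mod 59: 2^{1}≡2, 2^{2}≡4, 2^{4}≡16, 2^{8}≡20, 2^{16}≡46. Then 2^{30} = 2^{16+8+4+2} ≡ 46 × 20 × 16 × 4 ≡ 57 mod 59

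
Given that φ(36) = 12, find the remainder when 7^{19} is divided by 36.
By Euler: 7^{12} ≡ 1 mod 36 since gcd(7, 36) = 1. 19 = 1×12 + 7. So 7^{19} ≡ 7^{7} ≡ 7 mod 36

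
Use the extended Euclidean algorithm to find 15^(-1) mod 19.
Extended GCD: 15(-5) + 19(4) = 1. So 15^(-1) ≡ -5 ≡ 14 mod 19. Verify: 15 × 14 = 210 ≡ 1 mod 19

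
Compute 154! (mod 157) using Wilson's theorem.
(156)! = (154)! × (155) × (156) ≡ -1 (mod 157). So (154)! ≡ -1 × [(156)(155)]^(-1) ≡ 78 (mod 157)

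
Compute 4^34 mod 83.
By repeated squaring (mod 83): 4^{1}≡4, 4^{2}≡16, 4^{4}≡7, 4^{8}≡49, 4^{16}≡77, 4^{32}≡36. Then 4^{34} = 4^{32+2} ≡ 36 × 16 ≡ 78 (mod 83)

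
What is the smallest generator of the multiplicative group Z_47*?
g = 5. Powers: [5, 25, 31, 14, 23, 21, 11, 8, 40, 12, ...] generates all 46 non-zero residues.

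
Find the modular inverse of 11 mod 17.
Since 17 is prime, by Fermat 11^(-1) ≡ 11^{15} ≡ 14 mod 17. Verify: 11 × 14 = 154 ≡ 1 mod 17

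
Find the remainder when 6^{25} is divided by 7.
By Fermat: 6^{6} ≡ 1 (mod 7). 25 = 4×6 + 1. So 6^{25} ≡ 6^{1} ≡ 6 (mod 7)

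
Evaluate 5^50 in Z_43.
Using Fermat: 5^{42} ≡ 1 mod 43. 50 ≡ 8 mod 42. So 5^{50} ≡ 5^{8} ≡ 13 mod 43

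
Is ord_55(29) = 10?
Powers of 29 mod 55: 29^1≡29, 29^2≡16, 29^3≡24, 29^4≡36, 29^5≡54, 29^6≡26, 29^7≡39, 29^8≡31, 29^9≡19, 29^10≡1. First k with 29^k≡1 is k=10. Yes, ord_55(29) = 10.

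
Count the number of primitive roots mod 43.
A prime p has φ(p-1) primitive roots; here φ(42) = 12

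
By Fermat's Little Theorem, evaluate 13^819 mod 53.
By Fermat: 13^{52} ≡ 1 (mod 53). 819 ≡ 39 (mod 52). So 13^{819} ≡ 13^{39} ≡ 1 (mod 53)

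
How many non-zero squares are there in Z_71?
For prime 71, there are (p-1)/2 = (71-1)/2 = 35 quadratic residues (excluding 0).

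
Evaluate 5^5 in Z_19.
By repeated squaring mod 19: 5^{1}≡5, 5^{2}≡6, 5^{4}≡17. Then 5^{5} = 5^{4+1} ≡ 17 × 5 ≡ 9 mod 19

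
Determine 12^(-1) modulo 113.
Since 113 is prime, by Fermat 12^(-1) ≡ 12^{111} ≡ 66 (mod 113). Verify: 12 × 66 = 792 ≡ 1 (mod 113)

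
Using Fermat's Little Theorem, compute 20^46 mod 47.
By Fermat's Little Theorem, 20^{46} ≡ 1 (mod 47) since 47 is prime and gcd(20, 47) = 1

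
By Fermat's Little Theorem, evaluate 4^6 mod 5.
By Fermat: 4^{4} ≡ 1 mod 5. So 4^{6} = 4^{4} · 4^{2} ≡ 4^{2} ≡ 1 mod 5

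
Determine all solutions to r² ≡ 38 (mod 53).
The square roots of 38 mod 53 are 12 and 41. Verify: 12² = 144 ≡ 38 (mod 53)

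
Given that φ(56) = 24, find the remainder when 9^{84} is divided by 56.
By Euler: 9^{24} ≡ 1 mod 56 since gcd(9, 56) = 1. 84 = 3×24 + 12. So 9^{84} ≡ 9^{12} ≡ 1 mod 56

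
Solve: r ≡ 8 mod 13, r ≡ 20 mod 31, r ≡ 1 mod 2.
M = 13 × 31 × 2 = 806. M₁ = 62, y₁ ≡ 4 mod 13. M₂ = 26, y₂ ≡ 6 mod 31. M₃ = 403, y₃ ≡ 1 mod 2. r = 8×62×4 + 20×26×6 + 1×403×1 ≡ 671 mod 806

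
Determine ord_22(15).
Powers of 15 mod 22: 15^1≡15, 15^2≡5, 15^3≡9, 15^4≡3, 15^5≡1. Order = 5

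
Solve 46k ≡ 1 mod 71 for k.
Since 71 is prime, by Fermat 46^(-1) ≡ 46^{69} ≡ 17 mod 71. Verify: 46 × 17 = 782 ≡ 1 mod 71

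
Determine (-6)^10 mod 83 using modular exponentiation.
By repeated squaring (mod 83): (-6)^{1}≡77, (-6)^{2}≡36, (-6)^{4}≡51, (-6)^{8}≡28. Then (-6)^{10} = (-6)^{8+2} ≡ 28 × 36 ≡ 12 (mod 83)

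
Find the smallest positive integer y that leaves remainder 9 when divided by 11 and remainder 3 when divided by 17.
M = 11 × 17 = 187. M₁ = 17, y₁ ≡ 2 mod 11. M₂ = 11, y₂ ≡ 14 mod 17. y = 9×17×2 + 3×11×14 ≡ 20 mod 187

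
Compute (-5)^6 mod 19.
By repeated squaring (mod 19): (-5)^{1}≡14, (-5)^{2}≡6, (-5)^{4}≡17. Then (-5)^{6} = (-5)^{4+2} ≡ 17 × 6 ≡ 7 (mod 19)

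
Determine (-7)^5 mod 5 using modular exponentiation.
Using Fermat: (-7)^{4} ≡ 1 mod 5. 5 ≡ 1 mod 4. So (-7)^{5} ≡ (-7)^{1} ≡ 3 mod 5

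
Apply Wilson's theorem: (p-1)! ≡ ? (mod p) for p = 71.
By Wilson's theorem, (70)! ≡ -1 ≡ 70 mod 71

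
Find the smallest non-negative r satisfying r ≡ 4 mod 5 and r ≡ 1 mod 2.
M = 5 × 2 = 10. M₁ = 2, y₁ ≡ 3 mod 5. M₂ = 5, y₂ ≡ 1 mod 2. r = 4×2×3 + 1×5×1 ≡ 9 mod 10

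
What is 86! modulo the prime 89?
(88)! = (86)! × (87) × (88) ≡ -1 (mod 89). So (86)! ≡ -1 × [(88)(87)]^(-1) ≡ 44 (mod 89)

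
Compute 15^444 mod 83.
Using Fermat: 15^{82} ≡ 1 mod 83. 444 ≡ 34 mod 82. So 15^{444} ≡ 15^{34} ≡ 16 mod 83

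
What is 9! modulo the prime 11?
(10)! = (9)! × (10) ≡ -1 (mod 11). So (9)! ≡ -1 × (10)^(-1) ≡ (-1)×(-1) = 1 (mod 11)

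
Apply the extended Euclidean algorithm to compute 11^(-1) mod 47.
Extended GCD: 11(-17) + 47(4) = 1. So 11^(-1) ≡ -17 ≡ 30 mod 47. Verify: 11 × 30 = 330 ≡ 1 mod 47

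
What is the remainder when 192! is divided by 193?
By Wilson's theorem, (192)! ≡ -1 ≡ 192 mod 193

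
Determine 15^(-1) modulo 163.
Since 163 is prime, by Fermat 15^(-1) ≡ 15^{161} ≡ 87 mod 163. Verify: 15 × 87 = 1305 ≡ 1 mod 163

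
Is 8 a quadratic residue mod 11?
By Euler's criterion: 8^{5} ≡ 10 mod 11. Since this equals -1 (≡ 10), 8 is not a QR.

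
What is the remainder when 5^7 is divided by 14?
By repeated squaring (mod 14): 5^{1}≡5, 5^{2}≡11, 5^{4}≡9. Then 5^{7} = 5^{4+2+1} ≡ 9 × 11 × 5 ≡ 5 (mod 14)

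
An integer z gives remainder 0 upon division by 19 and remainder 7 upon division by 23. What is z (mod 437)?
M = 19 × 23 = 437. M₁ = 23, y₁ ≡ 5 (mod 19). M₂ = 19, y₂ ≡ 17 (mod 23). z = 0×23×5 + 7×19×17 ≡ 76 (mod 437)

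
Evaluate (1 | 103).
(1/103) = 1^{51} mod 103 = 1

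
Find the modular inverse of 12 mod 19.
Since 19 is prime, by Fermat 12^(-1) ≡ 12^{17} ≡ 8 (mod 19). Verify: 12 × 8 = 96 ≡ 1 (mod 19)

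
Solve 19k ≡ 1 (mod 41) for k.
Since 41 is prime, by Fermat 19^(-1) ≡ 19^{39} ≡ 13 (mod 41). Verify: 19 × 13 = 247 ≡ 1 (mod 41)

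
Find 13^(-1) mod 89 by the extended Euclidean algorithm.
Extended GCD: 13(-41) + 89(6) = 1. So 13^(-1) ≡ -41 ≡ 48 mod 89. Verify: 13 × 48 = 624 ≡ 1 mod 89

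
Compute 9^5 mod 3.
By repeated squaring (mod 3): 9^{1}≡0, 9^{2}≡0, 9^{4}≡0. Then 9^{5} = 9^{4+1} ≡ 0 × 0 ≡ 0 (mod 3)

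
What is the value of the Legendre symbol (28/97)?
(28/97) = 28^{48} mod 97 = -1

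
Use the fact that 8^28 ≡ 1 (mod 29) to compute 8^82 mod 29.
By Fermat: 8^{28} ≡ 1 (mod 29). 82 = 2×28 + 26. So 8^{82} ≡ 8^{26} ≡ 5 (mod 29)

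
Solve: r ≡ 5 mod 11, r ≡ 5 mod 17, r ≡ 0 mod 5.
M = 11 × 17 × 5 = 935. M₁ = 85, y₁ ≡ 7 mod 11. M₂ = 55, y₂ ≡ 13 mod 17. M₃ = 187, y₃ ≡ 3 mod 5. r = 5×85×7 + 5×55×13 + 0×187×3 ≡ 5 mod 935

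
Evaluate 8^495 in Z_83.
Using Fermat: 8^{82} ≡ 1 (mod 83). 495 ≡ 3 (mod 82). So 8^{495} ≡ 8^{3} ≡ 14 (mod 83)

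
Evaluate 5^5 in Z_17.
By repeated squaring (mod 17): 5^{1}≡5, 5^{2}≡8, 5^{4}≡13. Then 5^{5} = 5^{4+1} ≡ 13 × 5 ≡ 14 (mod 17)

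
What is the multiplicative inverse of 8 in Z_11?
Since 11 is prime, by Fermat 8^(-1) ≡ 8^{9} ≡ 7 mod 11. Verify: 8 × 7 = 56 ≡ 1 mod 11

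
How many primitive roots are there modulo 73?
A prime p has φ(p-1) primitive roots; here φ(72) = 24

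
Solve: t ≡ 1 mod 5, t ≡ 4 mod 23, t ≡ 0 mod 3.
M = 5 × 23 × 3 = 345. M₁ = 69, y₁ ≡ 4 mod 5. M₂ = 15, y₂ ≡ 20 mod 23. M₃ = 115, y₃ ≡ 1 mod 3. t = 1×69×4 + 4×15×20 + 0×115×1 ≡ 96 mod 345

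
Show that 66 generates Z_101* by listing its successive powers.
66^1, 66^2, ..., 66^{100} mod 101: [66, 13, 50, 68, 44, 76, 67, 79, 63, 17, 11, 19, 42, 45, 41, 80, 28, 30, 61, 87, 86, 20, 7, 58, 91, 47, 72, 5, 27, 65, 48, 37, 18, 77, 32, 92, 12, 85, 55, 95, 8, 23, 3, 97, 39, 49, 2, 31, 26, 100, 35, 88, 51, 33, 57, 25, 34, 22, 38, 84, 90, 82, 59, 56, 60, 21, 73, 71, 40, 14, 15, 81, 94, 43, 10, 54, 29, 96, 74, 36, 53, 64, 83, 24, 69, 9, 89, 16, 46, 6, 93, 78, 98, 4, 62, 52, 99, 70, 75, 1]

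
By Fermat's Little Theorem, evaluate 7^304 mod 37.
By Fermat: 7^{36} ≡ 1 mod 37. 304 ≡ 16 mod 36. So 7^{304} ≡ 7^{16} ≡ 34 mod 37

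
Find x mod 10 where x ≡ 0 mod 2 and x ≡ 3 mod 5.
M = 2 × 5 = 10. M₁ = 5, y₁ ≡ 1 mod 2. M₂ = 2, y₂ ≡ 3 mod 5. x = 0×5×1 + 3×2×3 ≡ 8 mod 10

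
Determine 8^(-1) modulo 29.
Since 29 is prime, by Fermat 8^(-1) ≡ 8^{27} ≡ 11 (mod 29). Verify: 8 × 11 = 88 ≡ 1 (mod 29)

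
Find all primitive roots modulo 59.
There are φ(58) = 28 primitive roots mod 59: {2, 6, 8, 10, 11, 13, 14, 18, 23, 24, 30, 31, 32, 33, 34, 37, 38, 39, 40, 42, 43, 44, 47, 50, 52, 54, 55, 56}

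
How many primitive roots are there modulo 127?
There are φ(127-1) = φ(126) = 36 primitive roots modulo 127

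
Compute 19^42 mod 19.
By repeated squaring mod 19: 19^{1}≡0, 19^{2}≡0, 19^{4}≡0, 19^{8}≡0, 19^{16}≡0, 19^{32}≡0. Then 19^{42} = 19^{32+8+2} ≡ 0 × 0 × 0 ≡ 0 mod 19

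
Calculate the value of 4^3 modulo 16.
4^{3} = 64 ≡ 0 mod 16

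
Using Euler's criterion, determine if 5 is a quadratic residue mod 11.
By Euler's criterion: 5^{5} ≡ 1 mod 11. Since this equals 1, 5 is a QR.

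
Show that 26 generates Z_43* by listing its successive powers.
26^1, 26^2, ..., 26^{42} mod 43: [26, 31, 32, 15, 3, 35, 7, 10, 2, 9, 19, 21, 30, 6, 27, 14, 20, 4, 18, 38, 42, 17, 12, 11, 28, 40, 8, 36, 33, 41, 34, 24, 22, 13, 37, 16, 29, 23, 39, 25, 5, 1]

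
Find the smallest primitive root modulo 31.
g = 3. Powers: [3, 9, 27, 19, 26, 16, ...] generates all 30 non-zero residues.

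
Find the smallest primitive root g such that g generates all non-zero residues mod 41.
g = 6. For each prime q|40: 6^{20}≡40, 6^{8}≡10, none ≡ 1, so ord_41(6) = 40 and 6 is a primitive root.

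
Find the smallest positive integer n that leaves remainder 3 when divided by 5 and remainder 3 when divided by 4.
M = 5 × 4 = 20. M₁ = 4, y₁ ≡ 4 (mod 5). M₂ = 5, y₂ ≡ 1 (mod 4). n = 3×4×4 + 3×5×1 ≡ 3 (mod 20)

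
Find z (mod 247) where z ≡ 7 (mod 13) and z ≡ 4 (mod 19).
M = 13 × 19 = 247. M₁ = 19, y₁ ≡ 11 (mod 13). M₂ = 13, y₂ ≡ 3 (mod 19). z = 7×19×11 + 4×13×3 ≡ 137 (mod 247)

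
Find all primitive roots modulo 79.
There are φ(78) = 24 primitive roots mod 79: {3, 6, 7, 28, 29, 30, 34, 35, 37, 39, 43, 47, 48, 53, 54, 59, 60, 63, 66, 68, 70, 74, 75, 77}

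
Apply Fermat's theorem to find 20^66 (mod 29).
By Fermat: 20^{28} ≡ 1 (mod 29). 66 = 2×28 + 10. So 20^{66} ≡ 20^{10} ≡ 25 (mod 29)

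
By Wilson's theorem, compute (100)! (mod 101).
By Wilson's theorem, (100)! ≡ -1 ≡ 100 (mod 101)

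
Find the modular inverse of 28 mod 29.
Since 29 is prime, by Fermat 28^(-1) ≡ 28^{27} ≡ 28 (mod 29). Verify: 28 × 28 = 784 ≡ 1 (mod 29)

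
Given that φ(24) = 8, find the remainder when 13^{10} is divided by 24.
By Euler: 13^{8} ≡ 1 mod 24 since gcd(13, 24) = 1. 10 = 1×8 + 2. So 13^{10} ≡ 13^{2} ≡ 1 mod 24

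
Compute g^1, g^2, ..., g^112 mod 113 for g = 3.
3^1, 3^2, ..., 3^{112} mod 113: [3, 9, 27, 81, 17, 51, 40, 7, 21, 63, 76, 2, 6, 18, 54, 49, 34, 102, 80, 14, 42, 13, 39, 4, 12, 36, 108, 98, 68, 91, 47, 28, 84, 26, 78, 8, 24, 72, 103, 83, 23, 69, 94, 56, 55, 52, 43, 16, 48, 31, 93, 53, 46, 25, 75, 112, 110, 104, 86, 32, 96, 62, 73, 106, 92, 50, 37, 111, 107, 95, 59, 64, 79, 11, 33, 99, 71, 100, 74, 109, 101, 77, 5, 15, 45, 22, 66, 85, 29, 87, 35, 105, 89, 41, 10, 30, 90, 44, 19, 57, 58, 61, 70, 97, 65, 82, 20, 60, 67, 88, 38, 1]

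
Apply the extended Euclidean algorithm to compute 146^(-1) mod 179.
Extended GCD: 146(-38) + 179(31) = 1. So 146^(-1) ≡ -38 ≡ 141 (mod 179). Verify: 146 × 141 = 20586 ≡ 1 (mod 179)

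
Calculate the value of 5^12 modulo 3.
Using Fermat: 5^{2} ≡ 1 mod 3. 12 ≡ 0 mod 2. So 5^{12} ≡ 5^{0} ≡ 1 mod 3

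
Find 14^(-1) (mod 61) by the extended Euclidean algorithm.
Extended GCD: 14(-13) + 61(3) = 1. So 14^(-1) ≡ -13 ≡ 48 (mod 61). Verify: 14 × 48 = 672 ≡ 1 (mod 61)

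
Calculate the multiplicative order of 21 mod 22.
Powers of 21 mod 22: 21^1≡21, 21^2≡1. Order = 2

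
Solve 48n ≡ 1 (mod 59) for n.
Since 59 is prime, by Fermat 48^(-1) ≡ 48^{57} ≡ 16 (mod 59). Verify: 48 × 16 = 768 ≡ 1 (mod 59)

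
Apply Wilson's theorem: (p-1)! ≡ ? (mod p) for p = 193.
By Wilson's theorem, (192)! ≡ -1 ≡ 192 (mod 193)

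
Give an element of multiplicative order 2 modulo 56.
43 has order 2 mod 56 since 43^{2} ≡ 1 mod 56 and no smaller power works.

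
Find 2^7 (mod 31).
By repeated squaring (mod 31): 2^{1}≡2, 2^{2}≡4, 2^{4}≡16. Then 2^{7} = 2^{4+2+1} ≡ 16 × 4 × 2 ≡ 4 (mod 31)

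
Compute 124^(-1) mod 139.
Since 139 is prime, by Fermat 124^(-1) ≡ 124^{137} ≡ 37 mod 139. Verify: 124 × 37 = 4588 ≡ 1 mod 139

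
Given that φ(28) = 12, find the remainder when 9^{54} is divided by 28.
By Euler: 9^{12} ≡ 1 (mod 28) since gcd(9, 28) = 1. 54 = 4×12 + 6. So 9^{54} ≡ 9^{6} ≡ 1 (mod 28)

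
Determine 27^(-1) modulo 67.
Since 67 is prime, by Fermat 27^(-1) ≡ 27^{65} ≡ 5 mod 67. Verify: 27 × 5 = 135 ≡ 1 mod 67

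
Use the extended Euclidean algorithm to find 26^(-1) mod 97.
Extended GCD: 26(-41) + 97(11) = 1. So 26^(-1) ≡ -41 ≡ 56 mod 97. Verify: 26 × 56 = 1456 ≡ 1 mod 97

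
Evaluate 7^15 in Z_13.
Using Fermat: 7^{12} ≡ 1 (mod 13). 15 ≡ 3 (mod 12). So 7^{15} ≡ 7^{3} ≡ 5 (mod 13)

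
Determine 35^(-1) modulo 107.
Since 107 is prime, by Fermat 35^(-1) ≡ 35^{105} ≡ 52 (mod 107). Verify: 35 × 52 = 1820 ≡ 1 (mod 107)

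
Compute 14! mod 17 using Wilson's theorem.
(16)! = (14)! × (15) × (16) ≡ -1 mod 17. So (14)! ≡ -1 × [(16)(15)]^(-1) ≡ 8 mod 17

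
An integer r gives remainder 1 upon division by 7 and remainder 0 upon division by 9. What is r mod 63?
M = 7 × 9 = 63. M₁ = 9, y₁ ≡ 4 mod 7. M₂ = 7, y₂ ≡ 4 mod 9. r = 1×9×4 + 0×7×4 ≡ 36 mod 63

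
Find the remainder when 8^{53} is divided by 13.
By Fermat: 8^{12} ≡ 1 mod 13. 53 = 4×12 + 5. So 8^{53} ≡ 8^{5} ≡ 8 mod 13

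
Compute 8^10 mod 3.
Using Fermat: 8^{2} ≡ 1 mod 3. 10 ≡ 0 mod 2. So 8^{10} ≡ 8^{0} ≡ 1 mod 3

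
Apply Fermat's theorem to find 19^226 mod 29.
By Fermat: 19^{28} ≡ 1 mod 29. 226 ≡ 2 mod 28. So 19^{226} ≡ 19^{2} ≡ 13 mod 29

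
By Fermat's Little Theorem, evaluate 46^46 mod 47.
By Fermat's Little Theorem, 46^{46} ≡ 1 (mod 47) since 47 is prime and gcd(46, 47) = 1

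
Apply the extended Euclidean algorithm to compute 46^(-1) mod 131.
Extended GCD: 46(-37) + 131(13) = 1. So 46^(-1) ≡ -37 ≡ 94 mod 131. Verify: 46 × 94 = 4324 ≡ 1 mod 131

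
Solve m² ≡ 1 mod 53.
The square roots of 1 mod 53 are 1 and 52. Verify: 1² = 1 ≡ 1 mod 53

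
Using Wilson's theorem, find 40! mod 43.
(42)! = (40)! × (41) × (42) ≡ -1 mod 43. So (40)! ≡ -1 × [(42)(41)]^(-1) ≡ 21 mod 43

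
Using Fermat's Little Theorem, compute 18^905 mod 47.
By Fermat: 18^{46} ≡ 1 (mod 47). 905 ≡ 31 (mod 46). So 18^{905} ≡ 18^{31} ≡ 14 (mod 47)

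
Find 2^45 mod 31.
Using Fermat: 2^{30} ≡ 1 mod 31. 45 ≡ 15 mod 30. So 2^{45} ≡ 2^{15} ≡ 1 mod 31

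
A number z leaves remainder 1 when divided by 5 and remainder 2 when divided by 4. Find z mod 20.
M = 5 × 4 = 20. M₁ = 4, y₁ ≡ 4 mod 5. M₂ = 5, y₂ ≡ 1 mod 4. z = 1×4×4 + 2×5×1 ≡ 6 mod 20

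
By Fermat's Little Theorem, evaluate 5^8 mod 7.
By Fermat: 5^{6} ≡ 1 (mod 7). So 5^{8} = 5^{6} · 5^{2} ≡ 5^{2} ≡ 4 (mod 7)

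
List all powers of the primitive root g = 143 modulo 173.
143^1, 143^2, ..., 143^{172} mod 173: [143, 35, 161, 14, 99, 144, 5, 23, 2, 113, 70, 149, 28, 25, 115, 10, 46, 4, 53, 140, 125, 56, 50, 57, 20, 92, 8, 106, 107, 77, 112, 100, 114, 40, 11, 16, 39, 41, 154, 51, 27, 55, 80, 22, 32, 78, 82, 135, 102, 54, 110, 160, 44, 64, 156, 164, 97, 31, 108, 47, 147, 88, 128, 139, 155, 21, 62, 43, 94, 121, 3, 83, 105, 137, 42, 124, 86, 15, 69, 6, 166, 37, 101, 84, 75, 172, 30, 138, 12, 159, 74, 29, 168, 150, 171, 60, 103, 24, 145, 148, 58, 163, 127, 169, 120, 33, 48, 117, 123, 116, 153, 81, 165, 67, 66, 96, 61, 73, 59, 133, 162, 157, 134, 132, 19, 122, 146, 118, 93, 151, 141, 95, 91, 38, 71, 119, 63, 13, 129, 109, 17, 9, 76, 142, 65, 126, 26, 85, 45, 34, 18, 152, 111, 130, 79, 52, 170, 90, 68, 36, 131, 49, 87, 158, 104, 167, 7, 136, 72, 89, 98, 1]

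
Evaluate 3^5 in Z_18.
By repeated squaring (mod 18): 3^{1}≡3, 3^{2}≡9, 3^{4}≡9. Then 3^{5} = 3^{4+1} ≡ 9 × 3 ≡ 9 (mod 18)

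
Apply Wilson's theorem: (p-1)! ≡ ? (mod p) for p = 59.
By Wilson's theorem, (58)! ≡ -1 ≡ 58 mod 59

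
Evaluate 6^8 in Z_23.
By repeated squaring mod 23: 6^{1}≡6, 6^{2}≡13, 6^{4}≡8, 6^{8}≡18. So 6^{8} ≡ 18 mod 23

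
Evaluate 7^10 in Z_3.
Using Fermat: 7^{2} ≡ 1 (mod 3). 10 ≡ 0 (mod 2). So 7^{10} ≡ 7^{0} ≡ 1 (mod 3)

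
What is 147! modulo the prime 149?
(148)! = (147)! × (148) ≡ -1 mod 149. So (147)! ≡ -1 × (148)^(-1) ≡ (-1)×(-1) = 1 mod 149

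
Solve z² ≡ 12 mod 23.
The square roots of 12 mod 23 are 9 and 14. Verify: 9² = 81 ≡ 12 mod 23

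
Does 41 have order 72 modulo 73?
41^{18} ≡ 1 (mod 73) and 18 < 72, so ord_73(41) = 18 ≠ 72 and 41 is not a primitive root.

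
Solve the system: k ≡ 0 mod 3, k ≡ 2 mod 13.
M = 3 × 13 = 39. M₁ = 13, y₁ ≡ 1 mod 3. M₂ = 3, y₂ ≡ 9 mod 13. k = 0×13×1 + 2×3×9 ≡ 15 mod 39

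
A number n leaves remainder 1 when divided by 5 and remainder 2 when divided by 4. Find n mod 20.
M = 5 × 4 = 20. M₁ = 4, y₁ ≡ 4 mod 5. M₂ = 5, y₂ ≡ 1 mod 4. n = 1×4×4 + 2×5×1 ≡ 6 mod 20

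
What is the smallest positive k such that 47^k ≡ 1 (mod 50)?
Powers of 47 mod 50: 47^1≡47, 47^2≡9, 47^3≡23, 47^4≡31, 47^5≡7, 47^6≡29, 47^7≡13, 47^8≡11, 47^9≡17, 47^10≡49, 47^11≡3, 47^12≡41, 47^13≡27, 47^14≡19, 47^15≡43, 47^16≡21, 47^17≡37, 47^18≡39, 47^19≡33, 47^20≡1. ord_50(47) = 20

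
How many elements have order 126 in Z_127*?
There are φ(127-1) = φ(126) = 36 primitive roots modulo 127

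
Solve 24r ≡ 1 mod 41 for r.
Since 41 is prime, by Fermat 24^(-1) ≡ 24^{39} ≡ 12 mod 41. Verify: 24 × 12 = 288 ≡ 1 mod 41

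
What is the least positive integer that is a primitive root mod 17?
g = 3. Powers: [3, 9, 10, 13, 5, 15, 11, ...] generates all 16 non-zero residues.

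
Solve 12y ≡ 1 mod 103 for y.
Since 103 is prime, by Fermat 12^(-1) ≡ 12^{101} ≡ 43 mod 103. Verify: 12 × 43 = 516 ≡ 1 mod 103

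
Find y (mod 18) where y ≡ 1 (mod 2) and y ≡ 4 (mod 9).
M = 2 × 9 = 18. M₁ = 9, y₁ ≡ 1 (mod 2). M₂ = 2, y₂ ≡ 5 (mod 9). y = 1×9×1 + 4×2×5 ≡ 13 (mod 18)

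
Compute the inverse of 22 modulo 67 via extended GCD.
Extended GCD: 22(-3) + 67(1) = 1. So 22^(-1) ≡ -3 ≡ 64 (mod 67). Verify: 22 × 64 = 1408 ≡ 1 (mod 67)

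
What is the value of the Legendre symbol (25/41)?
(25/41) = 25^{20} mod 41 = 1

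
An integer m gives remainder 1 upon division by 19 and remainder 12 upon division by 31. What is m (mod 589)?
M = 19 × 31 = 589. M₁ = 31, y₁ ≡ 8 (mod 19). M₂ = 19, y₂ ≡ 18 (mod 31). m = 1×31×8 + 12×19×18 ≡ 229 (mod 589)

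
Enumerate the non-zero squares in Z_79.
QRs mod 79: {1, 2, 4, 5, 8, 9, 10, 11, 13, 16, 18, 19, 20, 21, 22, 23, 25, 26, 31, 32, 36, 38, 40, 42, 44, 45, 46, 49, 50, 51, 52, 55, 62, 64, 65, 67, 72, 73, 76}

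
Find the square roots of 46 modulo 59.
The square roots of 46 mod 59 are 20 and 39. Verify: 20² = 400 ≡ 46 mod 59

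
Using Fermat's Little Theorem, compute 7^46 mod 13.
By Fermat: 7^{12} ≡ 1 (mod 13). 46 = 3×12 + 10. So 7^{46} ≡ 7^{10} ≡ 4 (mod 13)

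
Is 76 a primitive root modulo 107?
76^{53} ≡ 1 (mod 107) and 53 < 106, so ord_107(76) = 53 ≠ 106 and 76 is not a primitive root.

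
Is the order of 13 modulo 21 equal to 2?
Powers of 13 mod 21: 13^1≡13, 13^2≡1. First k with 13^k≡1 is k=2. Yes, ord_21(13) = 2.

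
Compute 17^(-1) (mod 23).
Since 23 is prime, by Fermat 17^(-1) ≡ 17^{21} ≡ 19 (mod 23). Verify: 17 × 19 = 323 ≡ 1 (mod 23)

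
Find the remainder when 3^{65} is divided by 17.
By Fermat: 3^{16} ≡ 1 mod 17. 65 = 4×16 + 1. So 3^{65} ≡ 3^{1} ≡ 3 mod 17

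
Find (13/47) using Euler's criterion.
(13/47) = 13^{23} mod 47 = -1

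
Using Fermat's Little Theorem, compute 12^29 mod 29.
By Fermat: 12^{28} ≡ 1 (mod 29). So 12^{29} = 12^{28} · 12^{1} ≡ 12^{1} ≡ 12 (mod 29)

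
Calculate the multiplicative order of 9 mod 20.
Powers of 9 mod 20: 9^1≡9, 9^2≡1. Order = 2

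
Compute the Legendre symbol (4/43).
(4/43) = 4^{21} mod 43 = 1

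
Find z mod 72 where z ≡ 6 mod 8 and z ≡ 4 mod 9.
M = 8 × 9 = 72. M₁ = 9, y₁ ≡ 1 mod 8. M₂ = 8, y₂ ≡ 8 mod 9. z = 6×9×1 + 4×8×8 ≡ 22 mod 72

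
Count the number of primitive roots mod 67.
Number of primitive roots mod 67 = φ(p-1) = φ(66) = 20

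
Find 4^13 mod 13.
Using Fermat: 4^{12} ≡ 1 mod 13. 13 ≡ 1 mod 12. So 4^{13} ≡ 4^{1} ≡ 4 mod 13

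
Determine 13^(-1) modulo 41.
Since 41 is prime, by Fermat 13^(-1) ≡ 13^{39} ≡ 19 mod 41. Verify: 13 × 19 = 247 ≡ 1 mod 41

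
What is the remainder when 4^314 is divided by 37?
Using Fermat: 4^{36} ≡ 1 mod 37. 314 ≡ 26 mod 36. So 4^{314} ≡ 4^{26} ≡ 9 mod 37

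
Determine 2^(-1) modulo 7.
Since 7 is prime, by Fermat 2^(-1) ≡ 2^{5} ≡ 4 (mod 7). Verify: 2 × 4 = 8 ≡ 1 (mod 7)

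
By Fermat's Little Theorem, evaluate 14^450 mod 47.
By Fermat: 14^{46} ≡ 1 (mod 47). 450 ≡ 36 (mod 46). So 14^{450} ≡ 14^{36} ≡ 21 (mod 47)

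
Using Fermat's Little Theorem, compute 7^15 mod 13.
By Fermat: 7^{12} ≡ 1 mod 13. So 7^{15} = 7^{12} · 7^{3} ≡ 7^{3} ≡ 5 mod 13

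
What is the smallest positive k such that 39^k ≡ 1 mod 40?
Powers of 39 mod 40: 39^1≡39, 39^2≡1. So the order of 39 is 2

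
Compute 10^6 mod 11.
By repeated squaring mod 11: 10^{1}≡10, 10^{2}≡1, 10^{4}≡1. Then 10^{6} = 10^{4+2} ≡ 1 × 1 ≡ 1 mod 11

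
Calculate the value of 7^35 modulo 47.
By repeated squaring mod 47: 7^{1}≡7, 7^{2}≡2, 7^{4}≡4, 7^{8}≡16, 7^{16}≡21, 7^{32}≡18. Then 7^{35} = 7^{32+2+1} ≡ 18 × 2 × 7 ≡ 17 mod 47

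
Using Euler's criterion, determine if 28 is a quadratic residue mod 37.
By Euler's criterion: 28^{18} ≡ 1 mod 37. Since this equals 1, 28 is a QR.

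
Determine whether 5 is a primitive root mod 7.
ord_7(5) divides 6. For each prime q|6: 5^{3}≡6, 5^{2}≡4, none ≡ 1. So 5 has order 6 and is a primitive root mod 7.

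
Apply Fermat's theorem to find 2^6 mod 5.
By Fermat: 2^{4} ≡ 1 mod 5. So 2^{6} = 2^{4} · 2^{2} ≡ 2^{2} ≡ 4 mod 5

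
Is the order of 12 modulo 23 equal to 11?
Powers of 12 mod 23: 12^1≡12, 12^2≡6, 12^3≡3, 12^4≡13, 12^5≡18, 12^6≡9, 12^7≡16, 12^8≡8, 12^9≡4, 12^10≡2, 12^11≡1. First k with 12^k≡1 is k=11. Yes, ord_23(12) = 11.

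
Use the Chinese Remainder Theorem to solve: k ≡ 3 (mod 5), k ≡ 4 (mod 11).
M = 5 × 11 = 55. M₁ = 11, y₁ ≡ 1 (mod 5). M₂ = 5, y₂ ≡ 9 (mod 11). k = 3×11×1 + 4×5×9 ≡ 48 (mod 55)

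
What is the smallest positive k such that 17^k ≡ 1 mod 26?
Powers of 17 mod 26: 17^1≡17, 17^2≡3, 17^3≡25, 17^4≡9, 17^5≡23, 17^6≡1. So the order of 17 is 6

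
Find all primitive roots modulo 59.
There are φ(58) = 28 primitive roots mod 59: {2, 6, 8, 10, 11, 13, 14, 18, 23, 24, 30, 31, 32, 33, 34, 37, 38, 39, 40, 42, 43, 44, 47, 50, 52, 54, 55, 56}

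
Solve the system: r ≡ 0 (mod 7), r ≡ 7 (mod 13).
M = 7 × 13 = 91. M₁ = 13, y₁ ≡ 6 (mod 7). M₂ = 7, y₂ ≡ 2 (mod 13). r = 0×13×6 + 7×7×2 ≡ 7 (mod 91)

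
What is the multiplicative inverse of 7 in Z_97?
Since 97 is prime, by Fermat 7^(-1) ≡ 7^{95} ≡ 14 mod 97. Verify: 7 × 14 = 98 ≡ 1 mod 97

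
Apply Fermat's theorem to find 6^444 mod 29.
By Fermat: 6^{28} ≡ 1 mod 29. 444 ≡ 24 mod 28. So 6^{444} ≡ 6^{24} ≡ 16 mod 29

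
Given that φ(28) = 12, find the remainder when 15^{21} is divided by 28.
By Euler: 15^{12} ≡ 1 mod 28 since gcd(15, 28) = 1. 21 = 1×12 + 9. So 15^{21} ≡ 15^{9} ≡ 15 mod 28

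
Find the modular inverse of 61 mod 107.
Since 107 is prime, by Fermat 61^(-1) ≡ 61^{105} ≡ 100 (mod 107). Verify: 61 × 100 = 6100 ≡ 1 (mod 107)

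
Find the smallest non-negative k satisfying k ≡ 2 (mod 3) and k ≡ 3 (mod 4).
M = 3 × 4 = 12. M₁ = 4, y₁ ≡ 1 (mod 3). M₂ = 3, y₂ ≡ 3 (mod 4). k = 2×4×1 + 3×3×3 ≡ 11 (mod 12)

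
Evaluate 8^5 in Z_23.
By repeated squaring mod 23: 8^{1}≡8, 8^{2}≡18, 8^{4}≡2. Then 8^{5} = 8^{4+1} ≡ 2 × 8 ≡ 16 mod 23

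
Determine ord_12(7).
Powers of 7 mod 12: 7^1≡7, 7^2≡1. So the order of 7 is 2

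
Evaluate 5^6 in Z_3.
Using Fermat: 5^{2} ≡ 1 (mod 3). 6 ≡ 0 (mod 2). So 5^{6} ≡ 5^{0} ≡ 1 (mod 3)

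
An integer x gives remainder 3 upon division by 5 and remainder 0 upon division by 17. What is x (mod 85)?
M = 5 × 17 = 85. M₁ = 17, y₁ ≡ 3 (mod 5). M₂ = 5, y₂ ≡ 7 (mod 17). x = 3×17×3 + 0×5×7 ≡ 68 (mod 85)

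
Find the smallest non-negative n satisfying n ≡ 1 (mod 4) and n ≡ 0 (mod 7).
M = 4 × 7 = 28. M₁ = 7, y₁ ≡ 3 (mod 4). M₂ = 4, y₂ ≡ 2 (mod 7). n = 1×7×3 + 0×4×2 ≡ 21 (mod 28)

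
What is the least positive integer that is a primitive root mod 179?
g = 2. For each prime q|178: 2^{89}≡178, 2^{2}≡4, none ≡ 1, so ord_179(2) = 178 and 2 is a primitive root.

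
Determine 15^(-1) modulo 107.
Since 107 is prime, by Fermat 15^(-1) ≡ 15^{105} ≡ 50 mod 107. Verify: 15 × 50 = 750 ≡ 1 mod 107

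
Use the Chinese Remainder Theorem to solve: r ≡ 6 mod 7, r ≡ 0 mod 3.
M = 7 × 3 = 21. M₁ = 3, y₁ ≡ 5 mod 7. M₂ = 7, y₂ ≡ 1 mod 3. r = 6×3×5 + 0×7×1 ≡ 6 mod 21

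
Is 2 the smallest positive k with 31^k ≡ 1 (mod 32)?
Powers of 31 mod 32: 31^1≡31, 31^2≡1. First k with 31^k≡1 is k=2. Yes, ord_32(31) = 2.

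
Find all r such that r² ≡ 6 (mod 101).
The square roots of 6 mod 101 are 39 and 62. Verify: 39² = 1521 ≡ 6 (mod 101)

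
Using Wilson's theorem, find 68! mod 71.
(70)! = (68)! × (69) × (70) ≡ -1 (mod 71). So (68)! ≡ -1 × [(70)(69)]^(-1) ≡ 35 (mod 71)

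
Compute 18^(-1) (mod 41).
Since 41 is prime, by Fermat 18^(-1) ≡ 18^{39} ≡ 16 (mod 41). Verify: 18 × 16 = 288 ≡ 1 (mod 41)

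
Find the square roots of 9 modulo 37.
The square roots of 9 mod 37 are 34 and 3. Verify: 34² = 1156 ≡ 9 mod 37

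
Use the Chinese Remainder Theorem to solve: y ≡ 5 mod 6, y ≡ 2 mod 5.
M = 6 × 5 = 30. M₁ = 5, y₁ ≡ 5 mod 6. M₂ = 6, y₂ ≡ 1 mod 5. y = 5×5×5 + 2×6×1 ≡ 17 mod 30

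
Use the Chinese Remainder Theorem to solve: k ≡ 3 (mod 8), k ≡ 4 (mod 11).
M = 8 × 11 = 88. M₁ = 11, y₁ ≡ 3 (mod 8). M₂ = 8, y₂ ≡ 7 (mod 11). k = 3×11×3 + 4×8×7 ≡ 59 (mod 88)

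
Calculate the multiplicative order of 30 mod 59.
Powers of 30 mod 59: 30^1≡30, 30^2≡15, 30^3≡37, 30^4≡48, 30^5≡24, 30^6≡12, 30^7≡6, 30^8≡3, 30^9≡31, 30^10≡45, 30^11≡52, 30^12≡26, 30^13≡13, 30^14≡36, 30^15≡18, 30^16≡9, 30^17≡34, 30^18≡17, 30^19≡38, 30^20≡19, 30^21≡39, 30^22≡49, 30^23≡54, 30^24≡27, 30^25≡43, 30^26≡51, 30^27≡55, 30^28≡57, 30^29≡58, 30^30≡29, 30^31≡44, 30^32≡22, 30^33≡11, 30^34≡35, 30^35≡47, 30^36≡53, 30^37≡56, 30^38≡28, 30^39≡14, 30^40≡7, 30^41≡33, 30^42≡46, 30^43≡23, 30^44≡41, 30^45≡50, 30^46≡25, 30^47≡42, 30^48≡21, 30^49≡40, 30^50≡20, 30^51≡10, 30^52≡5, 30^53≡32, 30^54≡16, 30^55≡8, 30^56≡4, 30^57≡2, 30^58≡1. So the order of 30 is 58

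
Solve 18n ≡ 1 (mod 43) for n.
Since 43 is prime, by Fermat 18^(-1) ≡ 18^{41} ≡ 12 (mod 43). Verify: 18 × 12 = 216 ≡ 1 (mod 43)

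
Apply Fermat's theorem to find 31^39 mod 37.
By Fermat: 31^{36} ≡ 1 mod 37. So 31^{39} = 31^{36} · 31^{3} ≡ 31^{3} ≡ 6 mod 37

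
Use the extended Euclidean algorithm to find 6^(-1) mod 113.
Extended GCD: 6(19) + 113(-1) = 1. So 6^(-1) ≡ 19 (mod 113). Verify: 6 × 19 = 114 ≡ 1 (mod 113)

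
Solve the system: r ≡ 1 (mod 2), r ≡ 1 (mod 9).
M = 2 × 9 = 18. M₁ = 9, y₁ ≡ 1 (mod 2). M₂ = 2, y₂ ≡ 5 (mod 9). r = 1×9×1 + 1×2×5 ≡ 1 (mod 18)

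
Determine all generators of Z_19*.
There are φ(18) = 6 primitive roots mod 19: {2, 3, 10, 13, 14, 15}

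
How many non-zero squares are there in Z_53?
For prime 53, there are (p-1)/2 = (53-1)/2 = 26 quadratic residues (excluding 0).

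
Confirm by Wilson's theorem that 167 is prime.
(166)! mod 167 = 166. Since this equals -1 mod 167, Wilson confirms 167 is prime.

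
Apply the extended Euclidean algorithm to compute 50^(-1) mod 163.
Extended GCD: 50(75) + 163(-23) = 1. So 50^(-1) ≡ 75 (mod 163). Verify: 50 × 75 = 3750 ≡ 1 (mod 163)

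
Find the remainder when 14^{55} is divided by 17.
By Fermat: 14^{16} ≡ 1 mod 17. 55 = 3×16 + 7. So 14^{55} ≡ 14^{7} ≡ 6 mod 17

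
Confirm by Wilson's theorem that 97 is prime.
(96)! mod 97 = 96. Since this equals -1 (mod 97), Wilson confirms 97 is prime.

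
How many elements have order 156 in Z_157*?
A prime p has φ(p-1) primitive roots; here φ(156) = 48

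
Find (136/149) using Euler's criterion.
(136/149) = 136^{74} mod 149 = -1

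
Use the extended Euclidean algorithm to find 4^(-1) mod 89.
Extended GCD: 4(-22) + 89(1) = 1. So 4^(-1) ≡ -22 ≡ 67 mod 89. Verify: 4 × 67 = 268 ≡ 1 mod 89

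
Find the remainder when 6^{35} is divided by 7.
By Fermat: 6^{6} ≡ 1 mod 7. 35 = 5×6 + 5. So 6^{35} ≡ 6^{5} ≡ 6 mod 7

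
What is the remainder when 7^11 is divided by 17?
By repeated squaring (mod 17): 7^{1}≡7, 7^{2}≡15, 7^{4}≡4, 7^{8}≡16. Then 7^{11} = 7^{8+2+1} ≡ 16 × 15 × 7 ≡ 14 (mod 17)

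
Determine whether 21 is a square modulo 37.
By Euler's criterion: 21^{18} ≡ 1 mod 37. Since this equals 1, 21 is a QR.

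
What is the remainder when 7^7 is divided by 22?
By repeated squaring (mod 22): 7^{1}≡7, 7^{2}≡5, 7^{4}≡3. Then 7^{7} = 7^{4+2+1} ≡ 3 × 5 × 7 ≡ 17 (mod 22)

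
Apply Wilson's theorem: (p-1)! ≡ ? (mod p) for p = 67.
By Wilson's theorem, (66)! ≡ -1 ≡ 66 (mod 67)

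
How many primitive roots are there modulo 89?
Number of primitive roots mod 89 = φ(p-1) = φ(88) = 40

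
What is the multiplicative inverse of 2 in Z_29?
Since 29 is prime, by Fermat 2^(-1) ≡ 2^{27} ≡ 15 (mod 29). Verify: 2 × 15 = 30 ≡ 1 (mod 29)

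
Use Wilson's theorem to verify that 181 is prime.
(180)! mod 181 = 180. Since this equals -1 mod 181, Wilson confirms 181 is prime.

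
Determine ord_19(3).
Powers of 3 mod 19: 3^1≡3, 3^2≡9, 3^3≡8, 3^4≡5, 3^5≡15, 3^6≡7, 3^7≡2, 3^8≡6, 3^9≡18, 3^10≡16, 3^11≡10, 3^12≡11, 3^13≡14, 3^14≡4, 3^15≡12, 3^16≡17, 3^17≡13, 3^18≡1. ord_19(3) = 18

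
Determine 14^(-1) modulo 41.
Since 41 is prime, by Fermat 14^(-1) ≡ 14^{39} ≡ 3 (mod 41). Verify: 14 × 3 = 42 ≡ 1 (mod 41)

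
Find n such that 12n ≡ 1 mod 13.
Since 13 is prime, by Fermat 12^(-1) ≡ 12^{11} ≡ 12 mod 13. Verify: 12 × 12 = 144 ≡ 1 mod 13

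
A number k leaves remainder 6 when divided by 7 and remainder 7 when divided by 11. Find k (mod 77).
M = 7 × 11 = 77. M₁ = 11, y₁ ≡ 2 (mod 7). M₂ = 7, y₂ ≡ 8 (mod 11). k = 6×11×2 + 7×7×8 ≡ 62 (mod 77)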